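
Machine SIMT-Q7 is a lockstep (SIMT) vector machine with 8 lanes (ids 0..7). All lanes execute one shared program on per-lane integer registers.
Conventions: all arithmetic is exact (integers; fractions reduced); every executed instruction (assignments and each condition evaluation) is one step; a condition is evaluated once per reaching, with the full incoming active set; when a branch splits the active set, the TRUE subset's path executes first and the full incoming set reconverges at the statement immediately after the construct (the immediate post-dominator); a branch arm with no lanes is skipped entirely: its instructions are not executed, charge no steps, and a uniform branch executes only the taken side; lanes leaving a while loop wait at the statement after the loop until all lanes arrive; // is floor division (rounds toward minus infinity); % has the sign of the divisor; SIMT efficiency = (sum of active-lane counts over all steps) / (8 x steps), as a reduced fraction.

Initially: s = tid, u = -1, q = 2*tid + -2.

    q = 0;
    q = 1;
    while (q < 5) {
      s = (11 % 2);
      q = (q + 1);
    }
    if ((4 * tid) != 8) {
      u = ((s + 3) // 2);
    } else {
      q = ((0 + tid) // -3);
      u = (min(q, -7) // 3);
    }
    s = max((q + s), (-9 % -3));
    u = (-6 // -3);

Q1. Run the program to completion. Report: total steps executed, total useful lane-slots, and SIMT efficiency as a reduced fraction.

Answer: 21 steps, 153 useful, 51/56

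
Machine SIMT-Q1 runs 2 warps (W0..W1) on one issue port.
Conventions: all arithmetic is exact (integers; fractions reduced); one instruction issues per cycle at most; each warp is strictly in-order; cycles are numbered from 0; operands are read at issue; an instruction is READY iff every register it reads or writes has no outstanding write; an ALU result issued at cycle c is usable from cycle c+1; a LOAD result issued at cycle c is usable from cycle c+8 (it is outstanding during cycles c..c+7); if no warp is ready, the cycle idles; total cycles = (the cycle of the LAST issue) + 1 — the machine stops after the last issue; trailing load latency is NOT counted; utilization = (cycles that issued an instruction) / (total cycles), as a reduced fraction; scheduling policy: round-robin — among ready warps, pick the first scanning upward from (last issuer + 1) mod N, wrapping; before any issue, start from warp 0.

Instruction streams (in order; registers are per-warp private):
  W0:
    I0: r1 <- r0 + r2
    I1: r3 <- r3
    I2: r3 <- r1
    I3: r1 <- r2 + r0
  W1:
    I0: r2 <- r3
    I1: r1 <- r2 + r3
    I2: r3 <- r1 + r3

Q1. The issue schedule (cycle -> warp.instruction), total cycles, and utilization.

cycle 0: W0.I0
cycle 1: W1.I0
cycle 2: W0.I1
cycle 3: W1.I1
cycle 4: W0.I2
cycle 5: W1.I2
cycle 6: W0.I3

Answer: 7 cycles, utilization 1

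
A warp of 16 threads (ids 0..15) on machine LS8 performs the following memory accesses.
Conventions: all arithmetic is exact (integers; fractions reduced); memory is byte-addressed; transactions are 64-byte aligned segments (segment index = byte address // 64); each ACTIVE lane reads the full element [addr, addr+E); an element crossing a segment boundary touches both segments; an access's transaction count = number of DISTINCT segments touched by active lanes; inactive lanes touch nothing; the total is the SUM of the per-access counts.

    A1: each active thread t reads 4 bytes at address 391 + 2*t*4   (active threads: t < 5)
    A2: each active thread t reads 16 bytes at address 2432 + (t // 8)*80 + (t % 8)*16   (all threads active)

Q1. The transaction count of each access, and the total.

A1: 1 transaction
A2: 4 transactions

Answer: 1,4; total 5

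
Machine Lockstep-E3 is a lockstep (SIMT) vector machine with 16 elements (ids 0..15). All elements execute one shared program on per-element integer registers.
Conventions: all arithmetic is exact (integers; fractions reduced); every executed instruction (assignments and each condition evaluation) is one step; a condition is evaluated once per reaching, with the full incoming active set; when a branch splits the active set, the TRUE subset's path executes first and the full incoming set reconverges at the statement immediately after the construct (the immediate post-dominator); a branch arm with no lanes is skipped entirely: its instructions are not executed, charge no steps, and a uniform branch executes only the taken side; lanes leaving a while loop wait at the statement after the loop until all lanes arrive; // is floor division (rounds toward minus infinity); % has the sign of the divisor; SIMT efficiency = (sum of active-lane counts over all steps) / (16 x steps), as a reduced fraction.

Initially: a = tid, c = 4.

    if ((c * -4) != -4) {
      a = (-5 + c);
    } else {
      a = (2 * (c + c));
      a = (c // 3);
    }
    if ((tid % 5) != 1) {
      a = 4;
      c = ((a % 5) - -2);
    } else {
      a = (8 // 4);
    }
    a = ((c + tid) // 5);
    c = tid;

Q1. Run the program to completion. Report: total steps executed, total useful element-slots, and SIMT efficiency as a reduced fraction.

Answer: 8 steps, 109 useful, 109/128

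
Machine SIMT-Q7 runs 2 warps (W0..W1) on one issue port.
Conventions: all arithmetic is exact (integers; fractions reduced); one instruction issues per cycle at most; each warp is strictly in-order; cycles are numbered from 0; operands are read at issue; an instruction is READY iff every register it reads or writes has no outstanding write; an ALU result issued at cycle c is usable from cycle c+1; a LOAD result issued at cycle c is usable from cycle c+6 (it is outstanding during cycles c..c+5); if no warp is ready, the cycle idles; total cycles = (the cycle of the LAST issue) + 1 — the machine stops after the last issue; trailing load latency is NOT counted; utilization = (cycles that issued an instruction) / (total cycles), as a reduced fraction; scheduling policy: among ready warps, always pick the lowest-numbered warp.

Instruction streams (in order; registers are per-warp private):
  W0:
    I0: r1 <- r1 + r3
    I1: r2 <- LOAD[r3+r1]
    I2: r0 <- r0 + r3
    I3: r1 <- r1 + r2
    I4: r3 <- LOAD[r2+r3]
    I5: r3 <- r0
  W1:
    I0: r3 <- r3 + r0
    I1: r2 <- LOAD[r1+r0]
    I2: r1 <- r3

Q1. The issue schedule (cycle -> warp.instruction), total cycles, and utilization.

cycle 0: W0.I0
cycle 1: W0.I1
cycle 2: W0.I2
cycle 3: W1.I0
cycle 4: W1.I1
cycle 5: W1.I2
cycle 6: idle
cycle 7: W0.I3
cycle 8: W0.I4
cycle 9: idle
cycle 10: idle
cycle 11: idle
cycle 12: idle
cycle 13: idle
cycle 14: W0.I5

Answer: 15 cycles, utilization 3/5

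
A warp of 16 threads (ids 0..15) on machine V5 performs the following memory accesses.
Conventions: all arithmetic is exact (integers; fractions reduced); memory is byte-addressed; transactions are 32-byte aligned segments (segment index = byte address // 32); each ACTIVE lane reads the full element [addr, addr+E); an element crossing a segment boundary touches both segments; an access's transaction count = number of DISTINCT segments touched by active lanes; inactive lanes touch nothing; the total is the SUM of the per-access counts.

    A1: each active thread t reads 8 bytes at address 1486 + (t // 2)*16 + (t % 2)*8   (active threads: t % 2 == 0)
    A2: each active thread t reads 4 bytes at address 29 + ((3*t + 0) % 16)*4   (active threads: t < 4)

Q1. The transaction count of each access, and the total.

A1: 5 transactions
A2: 3 transactions

Answer: 5,3; total 8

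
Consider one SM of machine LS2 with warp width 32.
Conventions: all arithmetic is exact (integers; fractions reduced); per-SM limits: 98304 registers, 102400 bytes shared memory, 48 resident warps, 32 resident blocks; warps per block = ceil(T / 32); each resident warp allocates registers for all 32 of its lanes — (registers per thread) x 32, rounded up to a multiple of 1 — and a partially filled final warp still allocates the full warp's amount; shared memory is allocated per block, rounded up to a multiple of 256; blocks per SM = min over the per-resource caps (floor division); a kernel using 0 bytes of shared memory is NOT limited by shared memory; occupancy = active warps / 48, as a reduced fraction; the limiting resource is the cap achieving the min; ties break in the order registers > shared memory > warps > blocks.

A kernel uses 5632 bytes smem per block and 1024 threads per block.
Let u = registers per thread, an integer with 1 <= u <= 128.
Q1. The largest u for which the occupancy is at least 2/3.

Answer: u = 96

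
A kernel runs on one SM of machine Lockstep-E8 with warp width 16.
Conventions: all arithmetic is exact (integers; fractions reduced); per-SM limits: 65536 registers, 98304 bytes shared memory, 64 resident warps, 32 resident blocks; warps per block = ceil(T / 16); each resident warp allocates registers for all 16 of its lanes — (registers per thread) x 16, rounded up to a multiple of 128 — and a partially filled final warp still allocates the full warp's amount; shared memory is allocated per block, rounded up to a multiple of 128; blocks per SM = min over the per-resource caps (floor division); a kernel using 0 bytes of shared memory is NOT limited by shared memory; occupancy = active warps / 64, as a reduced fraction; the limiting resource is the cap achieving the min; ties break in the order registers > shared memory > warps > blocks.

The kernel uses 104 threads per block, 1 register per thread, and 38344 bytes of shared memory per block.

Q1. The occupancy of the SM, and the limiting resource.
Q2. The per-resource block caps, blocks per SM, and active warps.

Answer: occupancy 7/32, limited by shared memory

registers: 73 blocks
shared memory: 2 blocks
warps: 9 blocks
blocks: 32 blocks

Answer: 2 blocks, 14 active warps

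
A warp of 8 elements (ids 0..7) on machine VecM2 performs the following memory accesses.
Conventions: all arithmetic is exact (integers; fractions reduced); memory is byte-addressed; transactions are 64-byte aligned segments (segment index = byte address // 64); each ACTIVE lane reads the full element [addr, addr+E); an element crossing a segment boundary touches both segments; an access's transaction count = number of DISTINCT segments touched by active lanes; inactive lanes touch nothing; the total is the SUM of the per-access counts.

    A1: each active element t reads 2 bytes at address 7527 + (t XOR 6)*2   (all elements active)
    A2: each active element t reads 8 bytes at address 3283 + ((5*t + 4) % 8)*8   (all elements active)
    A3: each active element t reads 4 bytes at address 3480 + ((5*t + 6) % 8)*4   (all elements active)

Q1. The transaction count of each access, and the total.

A1: 1 transaction
A2: 2 transactions
A3: 1 transaction

Answer: 1,2,1; total 4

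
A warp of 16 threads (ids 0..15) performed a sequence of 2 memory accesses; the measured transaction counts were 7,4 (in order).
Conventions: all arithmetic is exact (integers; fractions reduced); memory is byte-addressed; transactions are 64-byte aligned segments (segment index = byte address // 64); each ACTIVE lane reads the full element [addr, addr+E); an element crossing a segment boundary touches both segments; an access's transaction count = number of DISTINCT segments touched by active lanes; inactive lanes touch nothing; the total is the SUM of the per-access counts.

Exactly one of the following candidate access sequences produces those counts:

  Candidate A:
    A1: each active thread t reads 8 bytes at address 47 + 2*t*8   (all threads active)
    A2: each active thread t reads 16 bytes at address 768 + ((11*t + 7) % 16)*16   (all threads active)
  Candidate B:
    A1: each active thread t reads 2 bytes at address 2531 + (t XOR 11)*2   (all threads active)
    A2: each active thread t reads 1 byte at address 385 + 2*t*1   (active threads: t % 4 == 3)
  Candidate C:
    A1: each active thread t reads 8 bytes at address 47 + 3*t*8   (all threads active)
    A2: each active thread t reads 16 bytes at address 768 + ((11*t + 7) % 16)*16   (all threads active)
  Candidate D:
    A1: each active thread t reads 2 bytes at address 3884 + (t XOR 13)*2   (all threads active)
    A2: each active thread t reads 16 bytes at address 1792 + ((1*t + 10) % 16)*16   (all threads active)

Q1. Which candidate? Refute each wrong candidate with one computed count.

A: A1 gives 5 transactions, not 7
B: A1 gives 2 transactions, not 7
D: A1 gives 2 transactions, not 7
C: all counts match (7,4)

Answer: C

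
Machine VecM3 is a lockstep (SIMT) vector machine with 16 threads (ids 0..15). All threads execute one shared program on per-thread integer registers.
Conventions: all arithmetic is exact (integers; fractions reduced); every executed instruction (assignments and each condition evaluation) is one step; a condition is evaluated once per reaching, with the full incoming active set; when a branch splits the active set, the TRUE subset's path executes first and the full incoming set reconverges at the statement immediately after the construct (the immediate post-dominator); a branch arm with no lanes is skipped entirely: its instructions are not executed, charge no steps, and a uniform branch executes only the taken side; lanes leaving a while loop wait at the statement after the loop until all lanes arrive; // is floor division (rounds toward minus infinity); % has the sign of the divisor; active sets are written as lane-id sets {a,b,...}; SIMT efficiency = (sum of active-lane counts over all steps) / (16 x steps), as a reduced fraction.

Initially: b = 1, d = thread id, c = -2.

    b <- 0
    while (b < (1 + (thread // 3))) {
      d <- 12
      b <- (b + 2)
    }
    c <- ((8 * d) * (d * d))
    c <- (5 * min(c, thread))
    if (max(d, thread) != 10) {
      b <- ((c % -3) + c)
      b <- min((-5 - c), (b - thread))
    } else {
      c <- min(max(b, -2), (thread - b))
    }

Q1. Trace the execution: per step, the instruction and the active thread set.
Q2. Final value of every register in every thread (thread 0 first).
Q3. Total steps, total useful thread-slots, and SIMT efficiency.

step 0: b <- 0                       {0,1,2,3,4,5,6,7,8,9,10,11,12,13,14,15}
step 1: eval (b < (1 + (thread // 3))) {0,1,2,3,4,5,6,7,8,9,10,11,12,13,14,15}
step 2: d <- 12                      {0,1,2,3,4,5,6,7,8,9,10,11,12,13,14,15}
step 3: b <- (b + 2)                 {0,1,2,3,4,5,6,7,8,9,10,11,12,13,14,15}
step 4: eval (b < (1 + (thread // 3))) {0,1,2,3,4,5,6,7,8,9,10,11,12,13,14,15}
step 5: d <- 12                      {6,7,8,9,10,11,12,13,14,15}
step 6: b <- (b + 2)                 {6,7,8,9,10,11,12,13,14,15}
step 7: eval (b < (1 + (thread // 3))) {6,7,8,9,10,11,12,13,14,15}
step 8: d <- 12                      {12,13,14,15}
step 9: b <- (b + 2)                 {12,13,14,15}
step 10: eval (b < (1 + (thread // 3))) {12,13,14,15}
step 11: c <- ((8 * d) * (d * d))     {0,1,2,3,4,5,6,7,8,9,10,11,12,13,14,15}
step 12: c <- (5 * min(c, thread))    {0,1,2,3,4,5,6,7,8,9,10,11,12,13,14,15}
step 13: eval (max(d, thread) != 10)  {0,1,2,3,4,5,6,7,8,9,10,11,12,13,14,15}
step 14: b <- ((c % -3) + c)          {0,1,2,3,4,5,6,7,8,9,10,11,12,13,14,15}
step 15: b <- min((-5 - c), (b - thread)) {0,1,2,3,4,5,6,7,8,9,10,11,12,13,14,15}

Answer: 16 steps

b: -5,-10,-15,-20,-25,-30,-35,-40,-45,-50,-55,-60,-65,-70,-75,-80
d: 12,12,12,12,12,12,12,12,12,12,12,12,12,12,12,12
c: 0,5,10,15,20,25,30,35,40,45,50,55,60,65,70,75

steps = 16; useful = 202; efficiency = 202/256 = 101/128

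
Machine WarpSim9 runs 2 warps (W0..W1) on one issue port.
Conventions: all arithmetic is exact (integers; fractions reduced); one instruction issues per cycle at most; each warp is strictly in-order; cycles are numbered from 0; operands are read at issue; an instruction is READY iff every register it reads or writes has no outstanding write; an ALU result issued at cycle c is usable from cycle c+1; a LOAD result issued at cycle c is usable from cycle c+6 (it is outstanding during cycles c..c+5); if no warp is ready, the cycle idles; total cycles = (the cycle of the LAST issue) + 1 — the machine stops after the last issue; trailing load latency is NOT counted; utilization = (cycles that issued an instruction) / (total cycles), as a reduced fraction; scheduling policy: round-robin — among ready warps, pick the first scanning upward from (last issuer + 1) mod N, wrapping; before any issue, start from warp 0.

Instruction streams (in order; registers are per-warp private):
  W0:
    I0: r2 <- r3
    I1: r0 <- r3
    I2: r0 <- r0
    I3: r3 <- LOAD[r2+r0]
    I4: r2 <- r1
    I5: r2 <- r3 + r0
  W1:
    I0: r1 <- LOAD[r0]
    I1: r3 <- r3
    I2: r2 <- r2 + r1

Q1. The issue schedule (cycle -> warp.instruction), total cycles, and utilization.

cycle 0: W0.I0
cycle 1: W1.I0
cycle 2: W0.I1
cycle 3: W1.I1
cycle 4: W0.I2
cycle 5: W0.I3
cycle 6: W0.I4
cycle 7: W1.I2
cycle 8: idle
cycle 9: idle
cycle 10: idle
cycle 11: W0.I5

Answer: 12 cycles, utilization 3/4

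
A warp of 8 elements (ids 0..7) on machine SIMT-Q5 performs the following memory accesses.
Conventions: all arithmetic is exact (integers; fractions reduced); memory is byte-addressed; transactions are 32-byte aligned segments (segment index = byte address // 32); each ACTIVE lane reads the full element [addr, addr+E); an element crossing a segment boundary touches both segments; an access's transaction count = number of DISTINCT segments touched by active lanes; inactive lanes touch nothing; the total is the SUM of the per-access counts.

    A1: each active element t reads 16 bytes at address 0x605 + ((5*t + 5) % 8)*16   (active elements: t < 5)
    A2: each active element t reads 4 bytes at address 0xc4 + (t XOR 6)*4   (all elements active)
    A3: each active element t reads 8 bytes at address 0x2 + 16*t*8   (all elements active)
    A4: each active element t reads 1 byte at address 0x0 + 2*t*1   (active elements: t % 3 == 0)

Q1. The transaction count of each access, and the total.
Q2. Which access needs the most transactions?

A1: 5 transactions
A2: 2 transactions
A3: 8 transactions
A4: 1 transaction

Answer: 5,2,8,1; total 16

Answer: A3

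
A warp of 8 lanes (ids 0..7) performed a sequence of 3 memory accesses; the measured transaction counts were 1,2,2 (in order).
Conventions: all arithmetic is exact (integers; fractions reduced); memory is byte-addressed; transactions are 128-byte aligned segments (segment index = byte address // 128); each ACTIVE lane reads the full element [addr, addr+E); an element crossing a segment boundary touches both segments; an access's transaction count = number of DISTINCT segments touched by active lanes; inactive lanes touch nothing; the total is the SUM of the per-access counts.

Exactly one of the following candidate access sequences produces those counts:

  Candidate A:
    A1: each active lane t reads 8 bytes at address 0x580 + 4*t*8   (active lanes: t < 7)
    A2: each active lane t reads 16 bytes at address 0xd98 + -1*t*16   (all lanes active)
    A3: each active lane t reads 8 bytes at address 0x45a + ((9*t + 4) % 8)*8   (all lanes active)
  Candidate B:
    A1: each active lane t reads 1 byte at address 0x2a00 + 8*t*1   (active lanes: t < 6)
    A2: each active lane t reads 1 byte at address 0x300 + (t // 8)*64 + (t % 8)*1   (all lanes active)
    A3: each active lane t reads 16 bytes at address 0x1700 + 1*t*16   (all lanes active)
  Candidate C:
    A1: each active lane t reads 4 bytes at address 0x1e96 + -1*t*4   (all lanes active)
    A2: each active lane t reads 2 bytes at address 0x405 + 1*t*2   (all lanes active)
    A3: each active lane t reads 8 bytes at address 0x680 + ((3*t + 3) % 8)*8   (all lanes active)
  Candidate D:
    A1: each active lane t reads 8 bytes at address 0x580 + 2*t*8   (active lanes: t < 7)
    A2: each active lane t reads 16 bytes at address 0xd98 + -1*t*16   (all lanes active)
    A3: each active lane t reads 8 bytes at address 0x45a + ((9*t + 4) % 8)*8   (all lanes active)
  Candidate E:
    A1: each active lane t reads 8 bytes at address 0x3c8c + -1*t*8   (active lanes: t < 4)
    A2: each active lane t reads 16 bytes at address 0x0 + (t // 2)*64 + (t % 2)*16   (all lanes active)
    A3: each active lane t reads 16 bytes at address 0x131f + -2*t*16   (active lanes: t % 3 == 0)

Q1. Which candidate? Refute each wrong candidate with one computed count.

A: A1 gives 2 transactions, not 1
B: A2 gives 1 transaction, not 2
C: A1 gives 2 transactions, not 1
E: A1 gives 2 transactions, not 1
D: all counts match (1,2,2)

Answer: D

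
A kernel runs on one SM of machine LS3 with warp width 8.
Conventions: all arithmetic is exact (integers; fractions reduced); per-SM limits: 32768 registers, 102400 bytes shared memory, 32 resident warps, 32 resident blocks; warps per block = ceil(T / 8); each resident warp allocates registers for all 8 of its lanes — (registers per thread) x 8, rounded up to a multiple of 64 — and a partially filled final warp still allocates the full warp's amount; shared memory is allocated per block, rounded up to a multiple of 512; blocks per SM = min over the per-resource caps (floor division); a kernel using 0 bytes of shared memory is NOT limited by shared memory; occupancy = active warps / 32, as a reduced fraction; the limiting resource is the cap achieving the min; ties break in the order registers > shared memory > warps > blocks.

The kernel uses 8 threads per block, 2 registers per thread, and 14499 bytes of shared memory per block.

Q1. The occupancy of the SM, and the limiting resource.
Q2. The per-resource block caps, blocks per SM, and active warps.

Answer: occupancy 3/16, limited by shared memory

registers: 512 blocks
shared memory: 6 blocks
warps: 32 blocks
blocks: 32 blocks

Answer: 6 blocks, 6 active warps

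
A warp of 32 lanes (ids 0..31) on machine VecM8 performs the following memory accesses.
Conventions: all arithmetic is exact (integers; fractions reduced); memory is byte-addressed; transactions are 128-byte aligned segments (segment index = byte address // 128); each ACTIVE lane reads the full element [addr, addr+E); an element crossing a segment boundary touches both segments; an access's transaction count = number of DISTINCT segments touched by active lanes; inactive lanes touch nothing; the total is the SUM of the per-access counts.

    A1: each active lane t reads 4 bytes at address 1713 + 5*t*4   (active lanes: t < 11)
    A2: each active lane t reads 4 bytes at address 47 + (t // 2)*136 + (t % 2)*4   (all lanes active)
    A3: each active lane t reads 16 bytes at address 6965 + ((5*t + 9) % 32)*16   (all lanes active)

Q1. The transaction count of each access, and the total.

A1: 2 transactions
A2: 17 transactions
A3: 5 transactions

Answer: 2,17,5; total 24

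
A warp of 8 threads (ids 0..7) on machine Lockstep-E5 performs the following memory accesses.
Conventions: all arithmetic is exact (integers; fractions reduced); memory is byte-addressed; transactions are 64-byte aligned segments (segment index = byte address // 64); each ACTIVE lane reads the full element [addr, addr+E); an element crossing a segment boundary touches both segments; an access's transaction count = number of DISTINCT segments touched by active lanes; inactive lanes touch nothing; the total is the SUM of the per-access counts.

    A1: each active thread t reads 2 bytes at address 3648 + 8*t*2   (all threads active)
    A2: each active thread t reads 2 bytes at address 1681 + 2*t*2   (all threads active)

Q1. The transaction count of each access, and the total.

A1: 2 transactions
A2: 1 transaction

Answer: 2,1; total 3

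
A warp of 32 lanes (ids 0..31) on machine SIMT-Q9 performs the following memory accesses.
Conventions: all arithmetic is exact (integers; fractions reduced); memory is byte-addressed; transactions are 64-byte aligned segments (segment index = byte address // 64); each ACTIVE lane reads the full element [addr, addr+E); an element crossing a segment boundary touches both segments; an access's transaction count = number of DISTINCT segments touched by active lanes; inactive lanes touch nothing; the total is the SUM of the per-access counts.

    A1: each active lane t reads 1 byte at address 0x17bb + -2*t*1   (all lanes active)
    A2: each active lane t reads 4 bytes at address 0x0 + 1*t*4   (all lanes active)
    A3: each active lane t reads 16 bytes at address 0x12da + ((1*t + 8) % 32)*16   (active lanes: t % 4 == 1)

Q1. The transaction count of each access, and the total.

A1: 2 transactions
A2: 2 transactions
A3: 8 transactions

Answer: 2,2,8; total 12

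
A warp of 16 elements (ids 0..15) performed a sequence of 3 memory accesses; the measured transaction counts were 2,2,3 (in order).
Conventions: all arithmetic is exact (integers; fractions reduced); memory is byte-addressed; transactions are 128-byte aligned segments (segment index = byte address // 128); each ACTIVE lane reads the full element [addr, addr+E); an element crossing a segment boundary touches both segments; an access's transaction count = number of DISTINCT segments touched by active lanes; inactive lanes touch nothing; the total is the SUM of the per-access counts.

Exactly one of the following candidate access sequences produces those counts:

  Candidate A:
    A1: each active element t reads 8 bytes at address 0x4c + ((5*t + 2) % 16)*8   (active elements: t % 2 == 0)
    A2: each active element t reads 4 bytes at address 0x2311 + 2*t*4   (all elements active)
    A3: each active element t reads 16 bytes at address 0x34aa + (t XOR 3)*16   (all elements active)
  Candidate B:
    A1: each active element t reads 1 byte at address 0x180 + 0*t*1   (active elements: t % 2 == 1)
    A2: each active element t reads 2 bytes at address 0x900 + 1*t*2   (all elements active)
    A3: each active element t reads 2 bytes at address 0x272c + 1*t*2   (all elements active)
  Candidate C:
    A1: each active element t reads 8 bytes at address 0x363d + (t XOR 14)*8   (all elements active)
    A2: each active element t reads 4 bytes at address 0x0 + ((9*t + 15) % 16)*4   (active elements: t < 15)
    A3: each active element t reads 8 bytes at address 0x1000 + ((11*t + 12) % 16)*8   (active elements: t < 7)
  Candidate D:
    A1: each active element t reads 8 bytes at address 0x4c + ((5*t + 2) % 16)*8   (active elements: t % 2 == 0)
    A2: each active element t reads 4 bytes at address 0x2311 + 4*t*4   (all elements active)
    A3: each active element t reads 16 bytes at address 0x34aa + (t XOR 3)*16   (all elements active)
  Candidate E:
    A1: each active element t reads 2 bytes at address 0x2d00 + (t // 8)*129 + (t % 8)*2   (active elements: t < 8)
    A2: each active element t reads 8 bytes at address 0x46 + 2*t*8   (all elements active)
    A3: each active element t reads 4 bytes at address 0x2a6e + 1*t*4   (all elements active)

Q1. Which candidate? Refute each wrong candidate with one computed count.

B: A1 gives 1 transaction, not 2
C: A2 gives 1 transaction, not 2
D: A2 gives 3 transactions, not 2
E: A1 gives 1 transaction, not 2
A: all counts match (2,2,3)

Answer: A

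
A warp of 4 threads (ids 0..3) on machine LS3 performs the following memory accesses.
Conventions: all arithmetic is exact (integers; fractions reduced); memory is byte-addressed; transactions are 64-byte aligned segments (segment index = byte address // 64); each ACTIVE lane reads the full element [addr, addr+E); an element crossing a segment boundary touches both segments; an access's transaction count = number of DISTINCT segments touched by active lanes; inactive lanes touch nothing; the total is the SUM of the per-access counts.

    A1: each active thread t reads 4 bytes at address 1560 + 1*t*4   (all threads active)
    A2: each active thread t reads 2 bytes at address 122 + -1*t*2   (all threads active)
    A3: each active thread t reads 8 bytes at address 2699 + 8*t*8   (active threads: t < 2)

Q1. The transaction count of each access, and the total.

A1: 1 transaction
A2: 1 transaction
A3: 2 transactions

Answer: 1,1,2; total 4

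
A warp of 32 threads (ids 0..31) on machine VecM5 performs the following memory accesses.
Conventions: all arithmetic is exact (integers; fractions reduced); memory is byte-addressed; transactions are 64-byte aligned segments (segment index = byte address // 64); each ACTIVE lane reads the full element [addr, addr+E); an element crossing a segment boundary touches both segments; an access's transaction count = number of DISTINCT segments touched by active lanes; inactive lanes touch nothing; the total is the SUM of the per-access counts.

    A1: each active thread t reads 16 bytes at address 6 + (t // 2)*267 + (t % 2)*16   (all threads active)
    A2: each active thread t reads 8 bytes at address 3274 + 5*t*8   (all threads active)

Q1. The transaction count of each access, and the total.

A1: 23 transactions
A2: 20 transactions

Answer: 23,20; total 43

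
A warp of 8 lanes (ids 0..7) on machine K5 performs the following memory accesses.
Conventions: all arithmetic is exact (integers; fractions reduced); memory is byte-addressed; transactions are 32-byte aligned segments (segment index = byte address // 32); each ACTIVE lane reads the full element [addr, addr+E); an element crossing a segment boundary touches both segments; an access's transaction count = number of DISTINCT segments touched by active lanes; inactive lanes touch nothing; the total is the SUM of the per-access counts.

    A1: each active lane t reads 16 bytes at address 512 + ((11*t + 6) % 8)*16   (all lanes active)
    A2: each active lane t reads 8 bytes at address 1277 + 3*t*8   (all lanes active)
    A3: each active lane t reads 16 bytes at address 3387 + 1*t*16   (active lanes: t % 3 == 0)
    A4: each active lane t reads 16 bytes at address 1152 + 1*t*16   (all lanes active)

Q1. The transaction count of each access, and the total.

A1: 4 transactions
A2: 7 transactions
A3: 5 transactions
A4: 4 transactions

Answer: 4,7,5,4; total 20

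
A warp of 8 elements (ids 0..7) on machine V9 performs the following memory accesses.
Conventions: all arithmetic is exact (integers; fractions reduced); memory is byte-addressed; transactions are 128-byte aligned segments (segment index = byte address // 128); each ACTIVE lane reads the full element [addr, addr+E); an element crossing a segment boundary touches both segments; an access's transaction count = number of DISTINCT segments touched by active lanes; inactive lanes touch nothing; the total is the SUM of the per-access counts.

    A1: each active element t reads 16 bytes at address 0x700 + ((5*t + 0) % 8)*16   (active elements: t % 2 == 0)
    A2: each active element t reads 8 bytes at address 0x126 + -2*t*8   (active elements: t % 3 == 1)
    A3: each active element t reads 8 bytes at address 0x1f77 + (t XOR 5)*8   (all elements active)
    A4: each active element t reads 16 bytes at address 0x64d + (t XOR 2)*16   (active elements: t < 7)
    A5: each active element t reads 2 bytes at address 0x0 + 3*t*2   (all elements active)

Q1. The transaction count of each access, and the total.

A1: 1 transaction
A2: 2 transactions
A3: 2 transactions
A4: 2 transactions
A5: 1 transaction

Answer: 1,2,2,2,1; total 8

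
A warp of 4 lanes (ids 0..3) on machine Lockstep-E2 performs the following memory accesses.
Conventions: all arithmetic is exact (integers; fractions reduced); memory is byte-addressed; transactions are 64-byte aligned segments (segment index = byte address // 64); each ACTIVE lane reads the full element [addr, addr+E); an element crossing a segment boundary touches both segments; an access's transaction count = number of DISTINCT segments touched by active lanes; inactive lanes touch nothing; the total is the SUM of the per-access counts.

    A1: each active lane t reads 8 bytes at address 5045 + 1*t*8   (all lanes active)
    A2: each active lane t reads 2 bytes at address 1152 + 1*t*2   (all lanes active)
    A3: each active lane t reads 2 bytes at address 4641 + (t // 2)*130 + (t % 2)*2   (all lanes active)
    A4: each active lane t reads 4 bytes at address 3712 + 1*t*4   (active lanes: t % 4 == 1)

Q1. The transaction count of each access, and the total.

A1: 2 transactions
A2: 1 transaction
A3: 2 transactions
A4: 1 transaction

Answer: 2,1,2,1; total 6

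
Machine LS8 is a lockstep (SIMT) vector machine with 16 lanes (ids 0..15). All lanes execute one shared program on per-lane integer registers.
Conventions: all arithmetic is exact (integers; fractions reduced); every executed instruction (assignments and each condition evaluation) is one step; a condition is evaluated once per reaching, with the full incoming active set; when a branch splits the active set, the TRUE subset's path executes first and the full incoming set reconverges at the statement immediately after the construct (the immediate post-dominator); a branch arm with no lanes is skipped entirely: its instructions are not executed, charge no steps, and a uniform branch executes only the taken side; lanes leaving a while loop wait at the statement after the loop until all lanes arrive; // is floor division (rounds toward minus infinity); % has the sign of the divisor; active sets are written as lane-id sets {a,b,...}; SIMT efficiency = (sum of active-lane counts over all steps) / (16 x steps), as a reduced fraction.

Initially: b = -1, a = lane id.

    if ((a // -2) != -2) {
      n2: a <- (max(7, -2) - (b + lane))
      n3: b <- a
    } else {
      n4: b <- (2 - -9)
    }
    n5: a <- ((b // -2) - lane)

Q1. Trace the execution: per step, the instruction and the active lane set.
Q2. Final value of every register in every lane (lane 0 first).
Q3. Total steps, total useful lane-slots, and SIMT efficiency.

step 0: eval ((a // -2) != -2)       {0,1,2,3,4,5,6,7,8,9,10,11,12,13,14,15}
step 1: a <- (max(7, -2) - (b + lane)) {0,1,2,5,6,7,8,9,10,11,12,13,14,15}
step 2: b <- a                       {0,1,2,5,6,7,8,9,10,11,12,13,14,15}
step 3: b <- (2 - -9)                {3,4}
step 4: a <- ((b // -2) - lane)      {0,1,2,3,4,5,6,7,8,9,10,11,12,13,14,15}

Answer: 5 steps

b: 8,7,6,11,11,3,2,1,0,-1,-2,-3,-4,-5,-6,-7
a: -4,-5,-5,-9,-10,-7,-7,-8,-8,-9,-9,-10,-10,-11,-11,-12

steps = 5; useful = 62; efficiency = 62/80 = 31/40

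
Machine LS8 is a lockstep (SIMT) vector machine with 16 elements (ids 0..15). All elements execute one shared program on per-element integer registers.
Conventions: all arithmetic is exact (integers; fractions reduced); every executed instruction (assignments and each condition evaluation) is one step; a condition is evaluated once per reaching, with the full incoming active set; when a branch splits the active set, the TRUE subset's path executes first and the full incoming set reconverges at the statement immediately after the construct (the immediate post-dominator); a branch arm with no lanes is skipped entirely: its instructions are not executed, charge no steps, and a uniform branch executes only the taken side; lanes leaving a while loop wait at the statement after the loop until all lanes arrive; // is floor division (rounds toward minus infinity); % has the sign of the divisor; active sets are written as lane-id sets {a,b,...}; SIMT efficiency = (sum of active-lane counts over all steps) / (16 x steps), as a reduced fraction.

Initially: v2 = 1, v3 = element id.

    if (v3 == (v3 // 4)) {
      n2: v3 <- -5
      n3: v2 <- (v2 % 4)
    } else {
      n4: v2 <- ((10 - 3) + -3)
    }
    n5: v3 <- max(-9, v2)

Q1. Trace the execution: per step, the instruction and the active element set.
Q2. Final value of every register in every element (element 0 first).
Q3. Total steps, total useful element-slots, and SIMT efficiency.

step 0: eval (v3 == (v3 // 4))       {0,1,2,3,4,5,6,7,8,9,10,11,12,13,14,15}
step 1: v3 <- -5                     {0}
step 2: v2 <- (v2 % 4)               {0}
step 3: v2 <- ((10 - 3) + -3)        {1,2,3,4,5,6,7,8,9,10,11,12,13,14,15}
step 4: v3 <- max(-9, v2)            {0,1,2,3,4,5,6,7,8,9,10,11,12,13,14,15}

Answer: 5 steps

v2: 1,4,4,4,4,4,4,4,4,4,4,4,4,4,4,4
v3: 1,4,4,4,4,4,4,4,4,4,4,4,4,4,4,4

steps = 5; useful = 49; efficiency = 49/80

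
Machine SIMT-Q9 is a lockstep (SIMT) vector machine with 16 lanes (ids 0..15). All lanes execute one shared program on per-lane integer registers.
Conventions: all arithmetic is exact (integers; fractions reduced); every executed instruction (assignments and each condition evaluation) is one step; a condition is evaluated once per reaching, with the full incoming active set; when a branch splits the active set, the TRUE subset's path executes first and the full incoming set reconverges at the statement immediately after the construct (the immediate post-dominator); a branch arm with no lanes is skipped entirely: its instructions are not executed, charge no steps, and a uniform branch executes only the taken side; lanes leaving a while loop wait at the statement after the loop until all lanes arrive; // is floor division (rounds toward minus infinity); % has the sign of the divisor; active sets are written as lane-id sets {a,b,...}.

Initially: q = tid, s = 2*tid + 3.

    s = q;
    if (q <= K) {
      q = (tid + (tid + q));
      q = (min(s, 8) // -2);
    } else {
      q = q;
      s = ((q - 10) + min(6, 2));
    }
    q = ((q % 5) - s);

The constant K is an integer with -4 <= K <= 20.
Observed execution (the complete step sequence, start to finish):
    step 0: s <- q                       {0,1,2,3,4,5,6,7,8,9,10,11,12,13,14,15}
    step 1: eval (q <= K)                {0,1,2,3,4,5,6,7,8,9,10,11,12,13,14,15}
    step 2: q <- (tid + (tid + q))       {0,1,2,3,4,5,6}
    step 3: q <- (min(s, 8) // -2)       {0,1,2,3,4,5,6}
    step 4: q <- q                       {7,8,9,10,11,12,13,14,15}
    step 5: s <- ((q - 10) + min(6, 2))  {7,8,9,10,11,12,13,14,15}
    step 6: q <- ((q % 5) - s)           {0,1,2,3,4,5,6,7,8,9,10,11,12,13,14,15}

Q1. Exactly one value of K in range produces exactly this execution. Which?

Answer: K = 6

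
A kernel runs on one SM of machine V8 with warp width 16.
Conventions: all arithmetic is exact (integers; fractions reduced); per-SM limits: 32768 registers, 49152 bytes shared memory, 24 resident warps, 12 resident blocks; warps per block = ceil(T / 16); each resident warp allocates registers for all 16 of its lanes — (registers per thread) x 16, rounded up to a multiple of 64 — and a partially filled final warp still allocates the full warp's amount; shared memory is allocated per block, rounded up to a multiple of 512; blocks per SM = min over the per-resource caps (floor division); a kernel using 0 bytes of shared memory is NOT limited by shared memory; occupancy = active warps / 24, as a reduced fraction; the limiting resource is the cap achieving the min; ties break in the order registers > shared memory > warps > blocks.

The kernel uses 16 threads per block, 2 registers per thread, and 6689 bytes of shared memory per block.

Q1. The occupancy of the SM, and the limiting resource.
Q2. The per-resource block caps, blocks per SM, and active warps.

Answer: occupancy 1/4, limited by shared memory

registers: 512 blocks
shared memory: 6 blocks
warps: 24 blocks
blocks: 12 blocks

Answer: 6 blocks, 6 active warps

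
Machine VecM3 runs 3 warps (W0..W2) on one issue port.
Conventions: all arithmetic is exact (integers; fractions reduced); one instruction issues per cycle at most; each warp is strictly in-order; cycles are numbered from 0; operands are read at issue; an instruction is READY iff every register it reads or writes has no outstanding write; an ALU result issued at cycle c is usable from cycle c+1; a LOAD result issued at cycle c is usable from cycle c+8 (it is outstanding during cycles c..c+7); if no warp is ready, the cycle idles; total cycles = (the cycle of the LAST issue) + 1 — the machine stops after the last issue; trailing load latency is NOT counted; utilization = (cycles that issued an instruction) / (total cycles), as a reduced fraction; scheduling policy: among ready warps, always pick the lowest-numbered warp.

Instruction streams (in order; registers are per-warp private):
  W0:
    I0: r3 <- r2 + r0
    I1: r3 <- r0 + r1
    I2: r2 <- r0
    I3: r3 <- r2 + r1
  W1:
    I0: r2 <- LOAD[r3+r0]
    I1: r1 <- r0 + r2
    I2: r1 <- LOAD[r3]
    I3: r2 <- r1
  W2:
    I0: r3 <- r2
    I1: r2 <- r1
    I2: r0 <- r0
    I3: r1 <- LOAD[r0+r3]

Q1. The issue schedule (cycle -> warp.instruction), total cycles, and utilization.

cycle 0: W0.I0
cycle 1: W0.I1
cycle 2: W0.I2
cycle 3: W0.I3
cycle 4: W1.I0
cycle 5: W2.I0
cycle 6: W2.I1
cycle 7: W2.I2
cycle 8: W2.I3
cycle 9: idle
cycle 10: idle
cycle 11: idle
cycle 12: W1.I1
cycle 13: W1.I2
cycle 14: idle
cycle 15: idle
cycle 16: idle
cycle 17: idle
cycle 18: idle
cycle 19: idle
cycle 20: idle
cycle 21: W1.I3

Answer: 22 cycles, utilization 6/11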